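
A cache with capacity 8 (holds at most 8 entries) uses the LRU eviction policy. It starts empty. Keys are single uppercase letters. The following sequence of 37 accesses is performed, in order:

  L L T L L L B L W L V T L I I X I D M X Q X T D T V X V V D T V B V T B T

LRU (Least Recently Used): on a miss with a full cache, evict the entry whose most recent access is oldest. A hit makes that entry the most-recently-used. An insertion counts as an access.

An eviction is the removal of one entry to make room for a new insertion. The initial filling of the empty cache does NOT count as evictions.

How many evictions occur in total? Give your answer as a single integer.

LRU simulation (capacity=8):
  1. access L: MISS. Cache (LRU->MRU): [L]
  2. access L: HIT. Cache (LRU->MRU): [L]
  3. access T: MISS. Cache (LRU->MRU): [L T]
  4. access L: HIT. Cache (LRU->MRU): [T L]
  5. access L: HIT. Cache (LRU->MRU): [T L]
  6. access L: HIT. Cache (LRU->MRU): [T L]
  7. access B: MISS. Cache (LRU->MRU): [T L B]
  8. access L: HIT. Cache (LRU->MRU): [T B L]
  9. access W: MISS. Cache (LRU->MRU): [T B L W]
  10. access L: HIT. Cache (LRU->MRU): [T B W L]
  11. access V: MISS. Cache (LRU->MRU): [T B W L V]
  12. access T: HIT. Cache (LRU->MRU): [B W L V T]
  13. access L: HIT. Cache (LRU->MRU): [B W V T L]
  14. access I: MISS. Cache (LRU->MRU): [B W V T L I]
  15. access I: HIT. Cache (LRU->MRU): [B W V T L I]
  16. access X: MISS. Cache (LRU->MRU): [B W V T L I X]
  17. access I: HIT. Cache (LRU->MRU): [B W V T L X I]
  18. access D: MISS. Cache (LRU->MRU): [B W V T L X I D]
  19. access M: MISS, evict B. Cache (LRU->MRU): [W V T L X I D M]
  20. access X: HIT. Cache (LRU->MRU): [W V T L I D M X]
  21. access Q: MISS, evict W. Cache (LRU->MRU): [V T L I D M X Q]
  22. access X: HIT. Cache (LRU->MRU): [V T L I D M Q X]
  23. access T: HIT. Cache (LRU->MRU): [V L I D M Q X T]
  24. access D: HIT. Cache (LRU->MRU): [V L I M Q X T D]
  25. access T: HIT. Cache (LRU->MRU): [V L I M Q X D T]
  26. access V: HIT. Cache (LRU->MRU): [L I M Q X D T V]
  27. access X: HIT. Cache (LRU->MRU): [L I M Q D T V X]
  28. access V: HIT. Cache (LRU->MRU): [L I M Q D T X V]
  29. access V: HIT. Cache (LRU->MRU): [L I M Q D T X V]
  30. access D: HIT. Cache (LRU->MRU): [L I M Q T X V D]
  31. access T: HIT. Cache (LRU->MRU): [L I M Q X V D T]
  32. access V: HIT. Cache (LRU->MRU): [L I M Q X D T V]
  33. access B: MISS, evict L. Cache (LRU->MRU): [I M Q X D T V B]
  34. access V: HIT. Cache (LRU->MRU): [I M Q X D T B V]
  35. access T: HIT. Cache (LRU->MRU): [I M Q X D B V T]
  36. access B: HIT. Cache (LRU->MRU): [I M Q X D V T B]
  37. access T: HIT. Cache (LRU->MRU): [I M Q X D V B T]
Total: 26 hits, 11 misses, 3 evictions

Answer: 3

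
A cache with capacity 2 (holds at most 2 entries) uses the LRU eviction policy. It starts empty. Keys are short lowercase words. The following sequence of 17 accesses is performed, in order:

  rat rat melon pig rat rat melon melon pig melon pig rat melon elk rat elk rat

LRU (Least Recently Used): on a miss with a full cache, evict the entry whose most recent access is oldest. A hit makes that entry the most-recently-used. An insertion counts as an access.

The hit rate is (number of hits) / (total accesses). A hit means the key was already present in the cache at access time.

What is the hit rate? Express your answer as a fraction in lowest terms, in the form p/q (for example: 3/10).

Answer: 7/17

Derivation:
LRU simulation (capacity=2):
  1. access rat: MISS. Cache (LRU->MRU): [rat]
  2. access rat: HIT. Cache (LRU->MRU): [rat]
  3. access melon: MISS. Cache (LRU->MRU): [rat melon]
  4. access pig: MISS, evict rat. Cache (LRU->MRU): [melon pig]
  5. access rat: MISS, evict melon. Cache (LRU->MRU): [pig rat]
  6. access rat: HIT. Cache (LRU->MRU): [pig rat]
  7. access melon: MISS, evict pig. Cache (LRU->MRU): [rat melon]
  8. access melon: HIT. Cache (LRU->MRU): [rat melon]
  9. access pig: MISS, evict rat. Cache (LRU->MRU): [melon pig]
  10. access melon: HIT. Cache (LRU->MRU): [pig melon]
  11. access pig: HIT. Cache (LRU->MRU): [melon pig]
  12. access rat: MISS, evict melon. Cache (LRU->MRU): [pig rat]
  13. access melon: MISS, evict pig. Cache (LRU->MRU): [rat melon]
  14. access elk: MISS, evict rat. Cache (LRU->MRU): [melon elk]
  15. access rat: MISS, evict melon. Cache (LRU->MRU): [elk rat]
  16. access elk: HIT. Cache (LRU->MRU): [rat elk]
  17. access rat: HIT. Cache (LRU->MRU): [elk rat]
Total: 7 hits, 10 misses, 8 evictions

Hit rate = 7/17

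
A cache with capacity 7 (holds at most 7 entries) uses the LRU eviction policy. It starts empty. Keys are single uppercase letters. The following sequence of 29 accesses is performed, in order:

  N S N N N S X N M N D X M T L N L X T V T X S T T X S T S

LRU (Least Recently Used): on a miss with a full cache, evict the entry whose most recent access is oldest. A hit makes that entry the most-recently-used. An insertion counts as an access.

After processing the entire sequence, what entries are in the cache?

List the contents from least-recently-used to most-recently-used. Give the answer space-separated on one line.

LRU simulation (capacity=7):
  1. access N: MISS. Cache (LRU->MRU): [N]
  2. access S: MISS. Cache (LRU->MRU): [N S]
  3. access N: HIT. Cache (LRU->MRU): [S N]
  4. access N: HIT. Cache (LRU->MRU): [S N]
  5. access N: HIT. Cache (LRU->MRU): [S N]
  6. access S: HIT. Cache (LRU->MRU): [N S]
  7. access X: MISS. Cache (LRU->MRU): [N S X]
  8. access N: HIT. Cache (LRU->MRU): [S X N]
  9. access M: MISS. Cache (LRU->MRU): [S X N M]
  10. access N: HIT. Cache (LRU->MRU): [S X M N]
  11. access D: MISS. Cache (LRU->MRU): [S X M N D]
  12. access X: HIT. Cache (LRU->MRU): [S M N D X]
  13. access M: HIT. Cache (LRU->MRU): [S N D X M]
  14. access T: MISS. Cache (LRU->MRU): [S N D X M T]
  15. access L: MISS. Cache (LRU->MRU): [S N D X M T L]
  16. access N: HIT. Cache (LRU->MRU): [S D X M T L N]
  17. access L: HIT. Cache (LRU->MRU): [S D X M T N L]
  18. access X: HIT. Cache (LRU->MRU): [S D M T N L X]
  19. access T: HIT. Cache (LRU->MRU): [S D M N L X T]
  20. access V: MISS, evict S. Cache (LRU->MRU): [D M N L X T V]
  21. access T: HIT. Cache (LRU->MRU): [D M N L X V T]
  22. access X: HIT. Cache (LRU->MRU): [D M N L V T X]
  23. access S: MISS, evict D. Cache (LRU->MRU): [M N L V T X S]
  24. access T: HIT. Cache (LRU->MRU): [M N L V X S T]
  25. access T: HIT. Cache (LRU->MRU): [M N L V X S T]
  26. access X: HIT. Cache (LRU->MRU): [M N L V S T X]
  27. access S: HIT. Cache (LRU->MRU): [M N L V T X S]
  28. access T: HIT. Cache (LRU->MRU): [M N L V X S T]
  29. access S: HIT. Cache (LRU->MRU): [M N L V X T S]
Total: 20 hits, 9 misses, 2 evictions

Answer: M N L V X T S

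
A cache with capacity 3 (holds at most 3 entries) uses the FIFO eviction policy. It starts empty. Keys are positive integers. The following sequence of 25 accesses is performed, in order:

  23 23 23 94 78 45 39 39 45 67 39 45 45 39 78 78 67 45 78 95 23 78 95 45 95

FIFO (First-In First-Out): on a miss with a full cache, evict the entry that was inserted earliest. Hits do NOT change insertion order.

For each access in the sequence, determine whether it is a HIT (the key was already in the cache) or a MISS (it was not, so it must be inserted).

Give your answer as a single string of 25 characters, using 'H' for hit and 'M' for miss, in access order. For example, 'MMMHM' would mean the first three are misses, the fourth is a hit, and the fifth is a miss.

FIFO simulation (capacity=3):
  1. access 23: MISS. Cache (old->new): [23]
  2. access 23: HIT. Cache (old->new): [23]
  3. access 23: HIT. Cache (old->new): [23]
  4. access 94: MISS. Cache (old->new): [23 94]
  5. access 78: MISS. Cache (old->new): [23 94 78]
  6. access 45: MISS, evict 23. Cache (old->new): [94 78 45]
  7. access 39: MISS, evict 94. Cache (old->new): [78 45 39]
  8. access 39: HIT. Cache (old->new): [78 45 39]
  9. access 45: HIT. Cache (old->new): [78 45 39]
  10. access 67: MISS, evict 78. Cache (old->new): [45 39 67]
  11. access 39: HIT. Cache (old->new): [45 39 67]
  12. access 45: HIT. Cache (old->new): [45 39 67]
  13. access 45: HIT. Cache (old->new): [45 39 67]
  14. access 39: HIT. Cache (old->new): [45 39 67]
  15. access 78: MISS, evict 45. Cache (old->new): [39 67 78]
  16. access 78: HIT. Cache (old->new): [39 67 78]
  17. access 67: HIT. Cache (old->new): [39 67 78]
  18. access 45: MISS, evict 39. Cache (old->new): [67 78 45]
  19. access 78: HIT. Cache (old->new): [67 78 45]
  20. access 95: MISS, evict 67. Cache (old->new): [78 45 95]
  21. access 23: MISS, evict 78. Cache (old->new): [45 95 23]
  22. access 78: MISS, evict 45. Cache (old->new): [95 23 78]
  23. access 95: HIT. Cache (old->new): [95 23 78]
  24. access 45: MISS, evict 95. Cache (old->new): [23 78 45]
  25. access 95: MISS, evict 23. Cache (old->new): [78 45 95]
Total: 12 hits, 13 misses, 10 evictions

Answer: MHHMMMMHHMHHHHMHHMHMMMHMM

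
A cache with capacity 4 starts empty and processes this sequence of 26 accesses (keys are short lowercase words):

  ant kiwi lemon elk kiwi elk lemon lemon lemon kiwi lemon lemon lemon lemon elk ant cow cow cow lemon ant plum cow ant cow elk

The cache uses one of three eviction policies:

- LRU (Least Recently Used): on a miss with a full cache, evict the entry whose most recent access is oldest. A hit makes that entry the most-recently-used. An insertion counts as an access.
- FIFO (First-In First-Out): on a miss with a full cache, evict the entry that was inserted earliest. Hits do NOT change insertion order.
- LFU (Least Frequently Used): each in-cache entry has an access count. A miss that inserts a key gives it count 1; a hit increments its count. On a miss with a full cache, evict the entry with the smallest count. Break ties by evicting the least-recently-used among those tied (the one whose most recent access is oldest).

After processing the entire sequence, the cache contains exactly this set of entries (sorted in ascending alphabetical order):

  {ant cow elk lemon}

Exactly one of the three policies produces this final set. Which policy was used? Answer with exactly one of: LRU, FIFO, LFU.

Answer: LFU

Derivation:
Simulating under each policy and comparing final sets:
  LRU: final set = {ant cow elk plum} -> differs
  FIFO: final set = {ant cow elk plum} -> differs
  LFU: final set = {ant cow elk lemon} -> MATCHES target
Only LFU produces the target set.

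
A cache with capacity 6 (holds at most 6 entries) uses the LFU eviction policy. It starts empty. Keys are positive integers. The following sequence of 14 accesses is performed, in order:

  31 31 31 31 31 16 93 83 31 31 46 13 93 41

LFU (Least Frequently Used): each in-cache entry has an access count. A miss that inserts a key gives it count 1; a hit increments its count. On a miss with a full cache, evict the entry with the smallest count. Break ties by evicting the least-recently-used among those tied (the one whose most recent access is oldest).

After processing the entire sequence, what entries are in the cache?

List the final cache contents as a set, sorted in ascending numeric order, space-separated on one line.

LFU simulation (capacity=6):
  1. access 31: MISS. Cache: [31(c=1)]
  2. access 31: HIT, count now 2. Cache: [31(c=2)]
  3. access 31: HIT, count now 3. Cache: [31(c=3)]
  4. access 31: HIT, count now 4. Cache: [31(c=4)]
  5. access 31: HIT, count now 5. Cache: [31(c=5)]
  6. access 16: MISS. Cache: [16(c=1) 31(c=5)]
  7. access 93: MISS. Cache: [16(c=1) 93(c=1) 31(c=5)]
  8. access 83: MISS. Cache: [16(c=1) 93(c=1) 83(c=1) 31(c=5)]
  9. access 31: HIT, count now 6. Cache: [16(c=1) 93(c=1) 83(c=1) 31(c=6)]
  10. access 31: HIT, count now 7. Cache: [16(c=1) 93(c=1) 83(c=1) 31(c=7)]
  11. access 46: MISS. Cache: [16(c=1) 93(c=1) 83(c=1) 46(c=1) 31(c=7)]
  12. access 13: MISS. Cache: [16(c=1) 93(c=1) 83(c=1) 46(c=1) 13(c=1) 31(c=7)]
  13. access 93: HIT, count now 2. Cache: [16(c=1) 83(c=1) 46(c=1) 13(c=1) 93(c=2) 31(c=7)]
  14. access 41: MISS, evict 16(c=1). Cache: [83(c=1) 46(c=1) 13(c=1) 41(c=1) 93(c=2) 31(c=7)]
Total: 7 hits, 7 misses, 1 evictions

Answer: 13 31 41 46 83 93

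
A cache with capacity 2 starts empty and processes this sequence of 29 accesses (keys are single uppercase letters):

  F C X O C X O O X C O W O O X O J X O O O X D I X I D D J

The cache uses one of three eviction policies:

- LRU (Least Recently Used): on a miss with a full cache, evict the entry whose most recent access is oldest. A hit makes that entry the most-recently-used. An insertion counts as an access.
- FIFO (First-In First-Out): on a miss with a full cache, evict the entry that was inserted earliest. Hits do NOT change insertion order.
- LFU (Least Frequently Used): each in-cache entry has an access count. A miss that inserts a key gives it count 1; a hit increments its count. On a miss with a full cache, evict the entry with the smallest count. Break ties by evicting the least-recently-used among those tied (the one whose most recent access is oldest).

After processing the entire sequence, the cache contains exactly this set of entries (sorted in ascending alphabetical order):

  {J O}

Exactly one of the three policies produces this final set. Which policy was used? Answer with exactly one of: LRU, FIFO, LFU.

Simulating under each policy and comparing final sets:
  LRU: final set = {D J} -> differs
  FIFO: final set = {D J} -> differs
  LFU: final set = {J O} -> MATCHES target
Only LFU produces the target set.

Answer: LFU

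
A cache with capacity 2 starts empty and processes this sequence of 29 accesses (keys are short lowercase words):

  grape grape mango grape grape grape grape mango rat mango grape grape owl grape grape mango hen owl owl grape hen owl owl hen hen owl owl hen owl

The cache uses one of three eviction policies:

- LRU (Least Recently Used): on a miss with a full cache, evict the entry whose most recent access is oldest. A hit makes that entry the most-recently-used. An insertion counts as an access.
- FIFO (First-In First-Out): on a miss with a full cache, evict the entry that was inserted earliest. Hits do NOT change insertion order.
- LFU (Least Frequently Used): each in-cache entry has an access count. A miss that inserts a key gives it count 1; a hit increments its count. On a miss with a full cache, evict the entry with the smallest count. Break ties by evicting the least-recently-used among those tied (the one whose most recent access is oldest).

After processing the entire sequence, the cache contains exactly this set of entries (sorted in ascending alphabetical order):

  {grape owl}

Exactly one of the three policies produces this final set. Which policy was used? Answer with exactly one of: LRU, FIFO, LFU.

Answer: LFU

Derivation:
Simulating under each policy and comparing final sets:
  LRU: final set = {hen owl} -> differs
  FIFO: final set = {hen owl} -> differs
  LFU: final set = {grape owl} -> MATCHES target
Only LFU produces the target set.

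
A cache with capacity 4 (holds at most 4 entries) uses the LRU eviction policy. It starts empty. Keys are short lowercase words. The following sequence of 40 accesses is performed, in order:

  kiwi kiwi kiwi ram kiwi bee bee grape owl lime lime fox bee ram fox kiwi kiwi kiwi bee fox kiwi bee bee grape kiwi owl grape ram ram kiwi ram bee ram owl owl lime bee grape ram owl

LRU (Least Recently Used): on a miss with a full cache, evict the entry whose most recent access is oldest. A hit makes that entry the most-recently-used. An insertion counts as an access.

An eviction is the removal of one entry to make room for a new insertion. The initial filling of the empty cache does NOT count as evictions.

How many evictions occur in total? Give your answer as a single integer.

LRU simulation (capacity=4):
  1. access kiwi: MISS. Cache (LRU->MRU): [kiwi]
  2. access kiwi: HIT. Cache (LRU->MRU): [kiwi]
  3. access kiwi: HIT. Cache (LRU->MRU): [kiwi]
  4. access ram: MISS. Cache (LRU->MRU): [kiwi ram]
  5. access kiwi: HIT. Cache (LRU->MRU): [ram kiwi]
  6. access bee: MISS. Cache (LRU->MRU): [ram kiwi bee]
  7. access bee: HIT. Cache (LRU->MRU): [ram kiwi bee]
  8. access grape: MISS. Cache (LRU->MRU): [ram kiwi bee grape]
  9. access owl: MISS, evict ram. Cache (LRU->MRU): [kiwi bee grape owl]
  10. access lime: MISS, evict kiwi. Cache (LRU->MRU): [bee grape owl lime]
  11. access lime: HIT. Cache (LRU->MRU): [bee grape owl lime]
  12. access fox: MISS, evict bee. Cache (LRU->MRU): [grape owl lime fox]
  13. access bee: MISS, evict grape. Cache (LRU->MRU): [owl lime fox bee]
  14. access ram: MISS, evict owl. Cache (LRU->MRU): [lime fox bee ram]
  15. access fox: HIT. Cache (LRU->MRU): [lime bee ram fox]
  16. access kiwi: MISS, evict lime. Cache (LRU->MRU): [bee ram fox kiwi]
  17. access kiwi: HIT. Cache (LRU->MRU): [bee ram fox kiwi]
  18. access kiwi: HIT. Cache (LRU->MRU): [bee ram fox kiwi]
  19. access bee: HIT. Cache (LRU->MRU): [ram fox kiwi bee]
  20. access fox: HIT. Cache (LRU->MRU): [ram kiwi bee fox]
  21. access kiwi: HIT. Cache (LRU->MRU): [ram bee fox kiwi]
  22. access bee: HIT. Cache (LRU->MRU): [ram fox kiwi bee]
  23. access bee: HIT. Cache (LRU->MRU): [ram fox kiwi bee]
  24. access grape: MISS, evict ram. Cache (LRU->MRU): [fox kiwi bee grape]
  25. access kiwi: HIT. Cache (LRU->MRU): [fox bee grape kiwi]
  26. access owl: MISS, evict fox. Cache (LRU->MRU): [bee grape kiwi owl]
  27. access grape: HIT. Cache (LRU->MRU): [bee kiwi owl grape]
  28. access ram: MISS, evict bee. Cache (LRU->MRU): [kiwi owl grape ram]
  29. access ram: HIT. Cache (LRU->MRU): [kiwi owl grape ram]
  30. access kiwi: HIT. Cache (LRU->MRU): [owl grape ram kiwi]
  31. access ram: HIT. Cache (LRU->MRU): [owl grape kiwi ram]
  32. access bee: MISS, evict owl. Cache (LRU->MRU): [grape kiwi ram bee]
  33. access ram: HIT. Cache (LRU->MRU): [grape kiwi bee ram]
  34. access owl: MISS, evict grape. Cache (LRU->MRU): [kiwi bee ram owl]
  35. access owl: HIT. Cache (LRU->MRU): [kiwi bee ram owl]
  36. access lime: MISS, evict kiwi. Cache (LRU->MRU): [bee ram owl lime]
  37. access bee: HIT. Cache (LRU->MRU): [ram owl lime bee]
  38. access grape: MISS, evict ram. Cache (LRU->MRU): [owl lime bee grape]
  39. access ram: MISS, evict owl. Cache (LRU->MRU): [lime bee grape ram]
  40. access owl: MISS, evict lime. Cache (LRU->MRU): [bee grape ram owl]
Total: 21 hits, 19 misses, 15 evictions

Answer: 15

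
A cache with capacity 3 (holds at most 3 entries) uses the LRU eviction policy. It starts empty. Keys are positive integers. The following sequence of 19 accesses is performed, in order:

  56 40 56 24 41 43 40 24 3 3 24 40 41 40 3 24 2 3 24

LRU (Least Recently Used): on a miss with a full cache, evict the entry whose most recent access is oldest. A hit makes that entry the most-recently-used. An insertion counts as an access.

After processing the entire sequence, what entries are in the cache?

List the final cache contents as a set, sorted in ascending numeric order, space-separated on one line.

LRU simulation (capacity=3):
  1. access 56: MISS. Cache (LRU->MRU): [56]
  2. access 40: MISS. Cache (LRU->MRU): [56 40]
  3. access 56: HIT. Cache (LRU->MRU): [40 56]
  4. access 24: MISS. Cache (LRU->MRU): [40 56 24]
  5. access 41: MISS, evict 40. Cache (LRU->MRU): [56 24 41]
  6. access 43: MISS, evict 56. Cache (LRU->MRU): [24 41 43]
  7. access 40: MISS, evict 24. Cache (LRU->MRU): [41 43 40]
  8. access 24: MISS, evict 41. Cache (LRU->MRU): [43 40 24]
  9. access 3: MISS, evict 43. Cache (LRU->MRU): [40 24 3]
  10. access 3: HIT. Cache (LRU->MRU): [40 24 3]
  11. access 24: HIT. Cache (LRU->MRU): [40 3 24]
  12. access 40: HIT. Cache (LRU->MRU): [3 24 40]
  13. access 41: MISS, evict 3. Cache (LRU->MRU): [24 40 41]
  14. access 40: HIT. Cache (LRU->MRU): [24 41 40]
  15. access 3: MISS, evict 24. Cache (LRU->MRU): [41 40 3]
  16. access 24: MISS, evict 41. Cache (LRU->MRU): [40 3 24]
  17. access 2: MISS, evict 40. Cache (LRU->MRU): [3 24 2]
  18. access 3: HIT. Cache (LRU->MRU): [24 2 3]
  19. access 24: HIT. Cache (LRU->MRU): [2 3 24]
Total: 7 hits, 12 misses, 9 evictions

Answer: 2 3 24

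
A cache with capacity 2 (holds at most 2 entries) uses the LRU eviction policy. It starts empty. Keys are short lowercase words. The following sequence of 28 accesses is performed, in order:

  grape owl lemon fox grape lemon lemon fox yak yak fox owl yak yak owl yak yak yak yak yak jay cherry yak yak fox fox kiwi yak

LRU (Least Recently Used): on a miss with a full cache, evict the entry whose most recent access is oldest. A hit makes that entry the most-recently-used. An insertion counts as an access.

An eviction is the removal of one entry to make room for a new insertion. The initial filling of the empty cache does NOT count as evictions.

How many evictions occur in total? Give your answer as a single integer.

Answer: 14

Derivation:
LRU simulation (capacity=2):
  1. access grape: MISS. Cache (LRU->MRU): [grape]
  2. access owl: MISS. Cache (LRU->MRU): [grape owl]
  3. access lemon: MISS, evict grape. Cache (LRU->MRU): [owl lemon]
  4. access fox: MISS, evict owl. Cache (LRU->MRU): [lemon fox]
  5. access grape: MISS, evict lemon. Cache (LRU->MRU): [fox grape]
  6. access lemon: MISS, evict fox. Cache (LRU->MRU): [grape lemon]
  7. access lemon: HIT. Cache (LRU->MRU): [grape lemon]
  8. access fox: MISS, evict grape. Cache (LRU->MRU): [lemon fox]
  9. access yak: MISS, evict lemon. Cache (LRU->MRU): [fox yak]
  10. access yak: HIT. Cache (LRU->MRU): [fox yak]
  11. access fox: HIT. Cache (LRU->MRU): [yak fox]
  12. access owl: MISS, evict yak. Cache (LRU->MRU): [fox owl]
  13. access yak: MISS, evict fox. Cache (LRU->MRU): [owl yak]
  14. access yak: HIT. Cache (LRU->MRU): [owl yak]
  15. access owl: HIT. Cache (LRU->MRU): [yak owl]
  16. access yak: HIT. Cache (LRU->MRU): [owl yak]
  17. access yak: HIT. Cache (LRU->MRU): [owl yak]
  18. access yak: HIT. Cache (LRU->MRU): [owl yak]
  19. access yak: HIT. Cache (LRU->MRU): [owl yak]
  20. access yak: HIT. Cache (LRU->MRU): [owl yak]
  21. access jay: MISS, evict owl. Cache (LRU->MRU): [yak jay]
  22. access cherry: MISS, evict yak. Cache (LRU->MRU): [jay cherry]
  23. access yak: MISS, evict jay. Cache (LRU->MRU): [cherry yak]
  24. access yak: HIT. Cache (LRU->MRU): [cherry yak]
  25. access fox: MISS, evict cherry. Cache (LRU->MRU): [yak fox]
  26. access fox: HIT. Cache (LRU->MRU): [yak fox]
  27. access kiwi: MISS, evict yak. Cache (LRU->MRU): [fox kiwi]
  28. access yak: MISS, evict fox. Cache (LRU->MRU): [kiwi yak]
Total: 12 hits, 16 misses, 14 evictions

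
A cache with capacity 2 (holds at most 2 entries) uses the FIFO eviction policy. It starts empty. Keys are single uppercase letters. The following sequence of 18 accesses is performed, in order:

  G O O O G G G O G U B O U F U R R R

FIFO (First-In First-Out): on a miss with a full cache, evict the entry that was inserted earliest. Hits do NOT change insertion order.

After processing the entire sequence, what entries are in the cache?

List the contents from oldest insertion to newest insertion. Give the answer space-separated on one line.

Answer: F R

Derivation:
FIFO simulation (capacity=2):
  1. access G: MISS. Cache (old->new): [G]
  2. access O: MISS. Cache (old->new): [G O]
  3. access O: HIT. Cache (old->new): [G O]
  4. access O: HIT. Cache (old->new): [G O]
  5. access G: HIT. Cache (old->new): [G O]
  6. access G: HIT. Cache (old->new): [G O]
  7. access G: HIT. Cache (old->new): [G O]
  8. access O: HIT. Cache (old->new): [G O]
  9. access G: HIT. Cache (old->new): [G O]
  10. access U: MISS, evict G. Cache (old->new): [O U]
  11. access B: MISS, evict O. Cache (old->new): [U B]
  12. access O: MISS, evict U. Cache (old->new): [B O]
  13. access U: MISS, evict B. Cache (old->new): [O U]
  14. access F: MISS, evict O. Cache (old->new): [U F]
  15. access U: HIT. Cache (old->new): [U F]
  16. access R: MISS, evict U. Cache (old->new): [F R]
  17. access R: HIT. Cache (old->new): [F R]
  18. access R: HIT. Cache (old->new): [F R]
Total: 10 hits, 8 misses, 6 evictions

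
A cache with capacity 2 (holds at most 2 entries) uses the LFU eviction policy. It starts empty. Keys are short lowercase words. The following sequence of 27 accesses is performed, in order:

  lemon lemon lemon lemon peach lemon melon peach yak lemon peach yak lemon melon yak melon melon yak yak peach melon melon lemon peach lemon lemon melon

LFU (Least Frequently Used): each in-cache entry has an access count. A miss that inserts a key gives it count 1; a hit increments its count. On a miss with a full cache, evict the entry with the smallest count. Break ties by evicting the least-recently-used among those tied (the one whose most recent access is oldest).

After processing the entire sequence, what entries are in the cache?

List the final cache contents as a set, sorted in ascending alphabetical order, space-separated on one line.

Answer: lemon melon

Derivation:
LFU simulation (capacity=2):
  1. access lemon: MISS. Cache: [lemon(c=1)]
  2. access lemon: HIT, count now 2. Cache: [lemon(c=2)]
  3. access lemon: HIT, count now 3. Cache: [lemon(c=3)]
  4. access lemon: HIT, count now 4. Cache: [lemon(c=4)]
  5. access peach: MISS. Cache: [peach(c=1) lemon(c=4)]
  6. access lemon: HIT, count now 5. Cache: [peach(c=1) lemon(c=5)]
  7. access melon: MISS, evict peach(c=1). Cache: [melon(c=1) lemon(c=5)]
  8. access peach: MISS, evict melon(c=1). Cache: [peach(c=1) lemon(c=5)]
  9. access yak: MISS, evict peach(c=1). Cache: [yak(c=1) lemon(c=5)]
  10. access lemon: HIT, count now 6. Cache: [yak(c=1) lemon(c=6)]
  11. access peach: MISS, evict yak(c=1). Cache: [peach(c=1) lemon(c=6)]
  12. access yak: MISS, evict peach(c=1). Cache: [yak(c=1) lemon(c=6)]
  13. access lemon: HIT, count now 7. Cache: [yak(c=1) lemon(c=7)]
  14. access melon: MISS, evict yak(c=1). Cache: [melon(c=1) lemon(c=7)]
  15. access yak: MISS, evict melon(c=1). Cache: [yak(c=1) lemon(c=7)]
  16. access melon: MISS, evict yak(c=1). Cache: [melon(c=1) lemon(c=7)]
  17. access melon: HIT, count now 2. Cache: [melon(c=2) lemon(c=7)]
  18. access yak: MISS, evict melon(c=2). Cache: [yak(c=1) lemon(c=7)]
  19. access yak: HIT, count now 2. Cache: [yak(c=2) lemon(c=7)]
  20. access peach: MISS, evict yak(c=2). Cache: [peach(c=1) lemon(c=7)]
  21. access melon: MISS, evict peach(c=1). Cache: [melon(c=1) lemon(c=7)]
  22. access melon: HIT, count now 2. Cache: [melon(c=2) lemon(c=7)]
  23. access lemon: HIT, count now 8. Cache: [melon(c=2) lemon(c=8)]
  24. access peach: MISS, evict melon(c=2). Cache: [peach(c=1) lemon(c=8)]
  25. access lemon: HIT, count now 9. Cache: [peach(c=1) lemon(c=9)]
  26. access lemon: HIT, count now 10. Cache: [peach(c=1) lemon(c=10)]
  27. access melon: MISS, evict peach(c=1). Cache: [melon(c=1) lemon(c=10)]
Total: 12 hits, 15 misses, 13 evictions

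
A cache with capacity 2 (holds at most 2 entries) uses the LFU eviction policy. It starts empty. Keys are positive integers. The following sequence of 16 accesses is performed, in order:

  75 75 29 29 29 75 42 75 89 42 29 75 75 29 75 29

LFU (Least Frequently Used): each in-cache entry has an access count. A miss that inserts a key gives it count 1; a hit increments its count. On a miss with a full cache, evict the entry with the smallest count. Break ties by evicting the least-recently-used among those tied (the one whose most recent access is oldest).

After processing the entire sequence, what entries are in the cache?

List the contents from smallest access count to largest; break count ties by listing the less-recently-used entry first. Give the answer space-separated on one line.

LFU simulation (capacity=2):
  1. access 75: MISS. Cache: [75(c=1)]
  2. access 75: HIT, count now 2. Cache: [75(c=2)]
  3. access 29: MISS. Cache: [29(c=1) 75(c=2)]
  4. access 29: HIT, count now 2. Cache: [75(c=2) 29(c=2)]
  5. access 29: HIT, count now 3. Cache: [75(c=2) 29(c=3)]
  6. access 75: HIT, count now 3. Cache: [29(c=3) 75(c=3)]
  7. access 42: MISS, evict 29(c=3). Cache: [42(c=1) 75(c=3)]
  8. access 75: HIT, count now 4. Cache: [42(c=1) 75(c=4)]
  9. access 89: MISS, evict 42(c=1). Cache: [89(c=1) 75(c=4)]
  10. access 42: MISS, evict 89(c=1). Cache: [42(c=1) 75(c=4)]
  11. access 29: MISS, evict 42(c=1). Cache: [29(c=1) 75(c=4)]
  12. access 75: HIT, count now 5. Cache: [29(c=1) 75(c=5)]
  13. access 75: HIT, count now 6. Cache: [29(c=1) 75(c=6)]
  14. access 29: HIT, count now 2. Cache: [29(c=2) 75(c=6)]
  15. access 75: HIT, count now 7. Cache: [29(c=2) 75(c=7)]
  16. access 29: HIT, count now 3. Cache: [29(c=3) 75(c=7)]
Total: 10 hits, 6 misses, 4 evictions

Answer: 29 75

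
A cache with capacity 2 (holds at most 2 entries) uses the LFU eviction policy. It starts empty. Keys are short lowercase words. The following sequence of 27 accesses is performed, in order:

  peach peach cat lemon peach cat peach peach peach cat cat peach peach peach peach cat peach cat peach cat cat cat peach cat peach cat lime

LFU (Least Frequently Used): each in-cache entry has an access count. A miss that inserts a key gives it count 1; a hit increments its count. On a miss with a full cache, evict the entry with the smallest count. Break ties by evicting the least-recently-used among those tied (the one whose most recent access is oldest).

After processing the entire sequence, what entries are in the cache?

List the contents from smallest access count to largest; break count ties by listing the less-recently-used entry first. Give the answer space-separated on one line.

LFU simulation (capacity=2):
  1. access peach: MISS. Cache: [peach(c=1)]
  2. access peach: HIT, count now 2. Cache: [peach(c=2)]
  3. access cat: MISS. Cache: [cat(c=1) peach(c=2)]
  4. access lemon: MISS, evict cat(c=1). Cache: [lemon(c=1) peach(c=2)]
  5. access peach: HIT, count now 3. Cache: [lemon(c=1) peach(c=3)]
  6. access cat: MISS, evict lemon(c=1). Cache: [cat(c=1) peach(c=3)]
  7. access peach: HIT, count now 4. Cache: [cat(c=1) peach(c=4)]
  8. access peach: HIT, count now 5. Cache: [cat(c=1) peach(c=5)]
  9. access peach: HIT, count now 6. Cache: [cat(c=1) peach(c=6)]
  10. access cat: HIT, count now 2. Cache: [cat(c=2) peach(c=6)]
  11. access cat: HIT, count now 3. Cache: [cat(c=3) peach(c=6)]
  12. access peach: HIT, count now 7. Cache: [cat(c=3) peach(c=7)]
  13. access peach: HIT, count now 8. Cache: [cat(c=3) peach(c=8)]
  14. access peach: HIT, count now 9. Cache: [cat(c=3) peach(c=9)]
  15. access peach: HIT, count now 10. Cache: [cat(c=3) peach(c=10)]
  16. access cat: HIT, count now 4. Cache: [cat(c=4) peach(c=10)]
  17. access peach: HIT, count now 11. Cache: [cat(c=4) peach(c=11)]
  18. access cat: HIT, count now 5. Cache: [cat(c=5) peach(c=11)]
  19. access peach: HIT, count now 12. Cache: [cat(c=5) peach(c=12)]
  20. access cat: HIT, count now 6. Cache: [cat(c=6) peach(c=12)]
  21. access cat: HIT, count now 7. Cache: [cat(c=7) peach(c=12)]
  22. access cat: HIT, count now 8. Cache: [cat(c=8) peach(c=12)]
  23. access peach: HIT, count now 13. Cache: [cat(c=8) peach(c=13)]
  24. access cat: HIT, count now 9. Cache: [cat(c=9) peach(c=13)]
  25. access peach: HIT, count now 14. Cache: [cat(c=9) peach(c=14)]
  26. access cat: HIT, count now 10. Cache: [cat(c=10) peach(c=14)]
  27. access lime: MISS, evict cat(c=10). Cache: [lime(c=1) peach(c=14)]
Total: 22 hits, 5 misses, 3 evictions

Answer: lime peach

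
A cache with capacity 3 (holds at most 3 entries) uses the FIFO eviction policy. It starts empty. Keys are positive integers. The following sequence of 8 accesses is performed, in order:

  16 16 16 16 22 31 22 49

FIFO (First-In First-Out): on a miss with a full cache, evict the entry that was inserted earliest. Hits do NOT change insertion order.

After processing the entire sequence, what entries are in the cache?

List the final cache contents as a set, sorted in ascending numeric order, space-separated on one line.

FIFO simulation (capacity=3):
  1. access 16: MISS. Cache (old->new): [16]
  2. access 16: HIT. Cache (old->new): [16]
  3. access 16: HIT. Cache (old->new): [16]
  4. access 16: HIT. Cache (old->new): [16]
  5. access 22: MISS. Cache (old->new): [16 22]
  6. access 31: MISS. Cache (old->new): [16 22 31]
  7. access 22: HIT. Cache (old->new): [16 22 31]
  8. access 49: MISS, evict 16. Cache (old->new): [22 31 49]
Total: 4 hits, 4 misses, 1 evictions

Answer: 22 31 49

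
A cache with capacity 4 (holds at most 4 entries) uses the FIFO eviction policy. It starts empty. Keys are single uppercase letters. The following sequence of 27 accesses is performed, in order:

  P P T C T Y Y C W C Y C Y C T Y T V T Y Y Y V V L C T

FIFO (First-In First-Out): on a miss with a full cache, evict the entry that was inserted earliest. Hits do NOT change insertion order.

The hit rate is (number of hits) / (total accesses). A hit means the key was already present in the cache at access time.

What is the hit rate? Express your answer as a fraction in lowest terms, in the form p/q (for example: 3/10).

FIFO simulation (capacity=4):
  1. access P: MISS. Cache (old->new): [P]
  2. access P: HIT. Cache (old->new): [P]
  3. access T: MISS. Cache (old->new): [P T]
  4. access C: MISS. Cache (old->new): [P T C]
  5. access T: HIT. Cache (old->new): [P T C]
  6. access Y: MISS. Cache (old->new): [P T C Y]
  7. access Y: HIT. Cache (old->new): [P T C Y]
  8. access C: HIT. Cache (old->new): [P T C Y]
  9. access W: MISS, evict P. Cache (old->new): [T C Y W]
  10. access C: HIT. Cache (old->new): [T C Y W]
  11. access Y: HIT. Cache (old->new): [T C Y W]
  12. access C: HIT. Cache (old->new): [T C Y W]
  13. access Y: HIT. Cache (old->new): [T C Y W]
  14. access C: HIT. Cache (old->new): [T C Y W]
  15. access T: HIT. Cache (old->new): [T C Y W]
  16. access Y: HIT. Cache (old->new): [T C Y W]
  17. access T: HIT. Cache (old->new): [T C Y W]
  18. access V: MISS, evict T. Cache (old->new): [C Y W V]
  19. access T: MISS, evict C. Cache (old->new): [Y W V T]
  20. access Y: HIT. Cache (old->new): [Y W V T]
  21. access Y: HIT. Cache (old->new): [Y W V T]
  22. access Y: HIT. Cache (old->new): [Y W V T]
  23. access V: HIT. Cache (old->new): [Y W V T]
  24. access V: HIT. Cache (old->new): [Y W V T]
  25. access L: MISS, evict Y. Cache (old->new): [W V T L]
  26. access C: MISS, evict W. Cache (old->new): [V T L C]
  27. access T: HIT. Cache (old->new): [V T L C]
Total: 18 hits, 9 misses, 5 evictions

Hit rate = 18/27 = 2/3

Answer: 2/3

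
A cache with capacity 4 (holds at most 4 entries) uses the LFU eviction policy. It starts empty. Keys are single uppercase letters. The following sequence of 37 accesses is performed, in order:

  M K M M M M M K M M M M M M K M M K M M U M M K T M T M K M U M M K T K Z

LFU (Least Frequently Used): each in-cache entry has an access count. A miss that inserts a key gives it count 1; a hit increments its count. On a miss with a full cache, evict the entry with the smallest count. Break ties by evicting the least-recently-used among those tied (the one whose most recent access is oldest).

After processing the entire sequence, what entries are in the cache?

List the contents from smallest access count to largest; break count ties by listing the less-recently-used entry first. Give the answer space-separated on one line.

Answer: Z T K M

Derivation:
LFU simulation (capacity=4):
  1. access M: MISS. Cache: [M(c=1)]
  2. access K: MISS. Cache: [M(c=1) K(c=1)]
  3. access M: HIT, count now 2. Cache: [K(c=1) M(c=2)]
  4. access M: HIT, count now 3. Cache: [K(c=1) M(c=3)]
  5. access M: HIT, count now 4. Cache: [K(c=1) M(c=4)]
  6. access M: HIT, count now 5. Cache: [K(c=1) M(c=5)]
  7. access M: HIT, count now 6. Cache: [K(c=1) M(c=6)]
  8. access K: HIT, count now 2. Cache: [K(c=2) M(c=6)]
  9. access M: HIT, count now 7. Cache: [K(c=2) M(c=7)]
  10. access M: HIT, count now 8. Cache: [K(c=2) M(c=8)]
  11. access M: HIT, count now 9. Cache: [K(c=2) M(c=9)]
  12. access M: HIT, count now 10. Cache: [K(c=2) M(c=10)]
  13. access M: HIT, count now 11. Cache: [K(c=2) M(c=11)]
  14. access M: HIT, count now 12. Cache: [K(c=2) M(c=12)]
  15. access K: HIT, count now 3. Cache: [K(c=3) M(c=12)]
  16. access M: HIT, count now 13. Cache: [K(c=3) M(c=13)]
  17. access M: HIT, count now 14. Cache: [K(c=3) M(c=14)]
  18. access K: HIT, count now 4. Cache: [K(c=4) M(c=14)]
  19. access M: HIT, count now 15. Cache: [K(c=4) M(c=15)]
  20. access M: HIT, count now 16. Cache: [K(c=4) M(c=16)]
  21. access U: MISS. Cache: [U(c=1) K(c=4) M(c=16)]
  22. access M: HIT, count now 17. Cache: [U(c=1) K(c=4) M(c=17)]
  23. access M: HIT, count now 18. Cache: [U(c=1) K(c=4) M(c=18)]
  24. access K: HIT, count now 5. Cache: [U(c=1) K(c=5) M(c=18)]
  25. access T: MISS. Cache: [U(c=1) T(c=1) K(c=5) M(c=18)]
  26. access M: HIT, count now 19. Cache: [U(c=1) T(c=1) K(c=5) M(c=19)]
  27. access T: HIT, count now 2. Cache: [U(c=1) T(c=2) K(c=5) M(c=19)]
  28. access M: HIT, count now 20. Cache: [U(c=1) T(c=2) K(c=5) M(c=20)]
  29. access K: HIT, count now 6. Cache: [U(c=1) T(c=2) K(c=6) M(c=20)]
  30. access M: HIT, count now 21. Cache: [U(c=1) T(c=2) K(c=6) M(c=21)]
  31. access U: HIT, count now 2. Cache: [T(c=2) U(c=2) K(c=6) M(c=21)]
  32. access M: HIT, count now 22. Cache: [T(c=2) U(c=2) K(c=6) M(c=22)]
  33. access M: HIT, count now 23. Cache: [T(c=2) U(c=2) K(c=6) M(c=23)]
  34. access K: HIT, count now 7. Cache: [T(c=2) U(c=2) K(c=7) M(c=23)]
  35. access T: HIT, count now 3. Cache: [U(c=2) T(c=3) K(c=7) M(c=23)]
  36. access K: HIT, count now 8. Cache: [U(c=2) T(c=3) K(c=8) M(c=23)]
  37. access Z: MISS, evict U(c=2). Cache: [Z(c=1) T(c=3) K(c=8) M(c=23)]
Total: 32 hits, 5 misses, 1 evictions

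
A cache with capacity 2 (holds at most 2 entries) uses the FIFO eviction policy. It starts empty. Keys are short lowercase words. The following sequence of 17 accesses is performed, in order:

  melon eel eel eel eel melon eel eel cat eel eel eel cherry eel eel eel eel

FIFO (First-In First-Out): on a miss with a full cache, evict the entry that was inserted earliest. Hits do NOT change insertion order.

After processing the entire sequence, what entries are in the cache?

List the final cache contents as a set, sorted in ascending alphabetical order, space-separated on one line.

FIFO simulation (capacity=2):
  1. access melon: MISS. Cache (old->new): [melon]
  2. access eel: MISS. Cache (old->new): [melon eel]
  3. access eel: HIT. Cache (old->new): [melon eel]
  4. access eel: HIT. Cache (old->new): [melon eel]
  5. access eel: HIT. Cache (old->new): [melon eel]
  6. access melon: HIT. Cache (old->new): [melon eel]
  7. access eel: HIT. Cache (old->new): [melon eel]
  8. access eel: HIT. Cache (old->new): [melon eel]
  9. access cat: MISS, evict melon. Cache (old->new): [eel cat]
  10. access eel: HIT. Cache (old->new): [eel cat]
  11. access eel: HIT. Cache (old->new): [eel cat]
  12. access eel: HIT. Cache (old->new): [eel cat]
  13. access cherry: MISS, evict eel. Cache (old->new): [cat cherry]
  14. access eel: MISS, evict cat. Cache (old->new): [cherry eel]
  15. access eel: HIT. Cache (old->new): [cherry eel]
  16. access eel: HIT. Cache (old->new): [cherry eel]
  17. access eel: HIT. Cache (old->new): [cherry eel]
Total: 12 hits, 5 misses, 3 evictions

Answer: cherry eel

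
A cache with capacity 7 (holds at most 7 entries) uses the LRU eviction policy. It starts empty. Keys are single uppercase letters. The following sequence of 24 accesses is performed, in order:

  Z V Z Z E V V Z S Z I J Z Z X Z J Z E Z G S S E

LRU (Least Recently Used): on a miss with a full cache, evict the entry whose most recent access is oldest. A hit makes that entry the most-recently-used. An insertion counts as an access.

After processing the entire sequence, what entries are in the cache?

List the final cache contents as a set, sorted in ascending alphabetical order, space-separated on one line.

LRU simulation (capacity=7):
  1. access Z: MISS. Cache (LRU->MRU): [Z]
  2. access V: MISS. Cache (LRU->MRU): [Z V]
  3. access Z: HIT. Cache (LRU->MRU): [V Z]
  4. access Z: HIT. Cache (LRU->MRU): [V Z]
  5. access E: MISS. Cache (LRU->MRU): [V Z E]
  6. access V: HIT. Cache (LRU->MRU): [Z E V]
  7. access V: HIT. Cache (LRU->MRU): [Z E V]
  8. access Z: HIT. Cache (LRU->MRU): [E V Z]
  9. access S: MISS. Cache (LRU->MRU): [E V Z S]
  10. access Z: HIT. Cache (LRU->MRU): [E V S Z]
  11. access I: MISS. Cache (LRU->MRU): [E V S Z I]
  12. access J: MISS. Cache (LRU->MRU): [E V S Z I J]
  13. access Z: HIT. Cache (LRU->MRU): [E V S I J Z]
  14. access Z: HIT. Cache (LRU->MRU): [E V S I J Z]
  15. access X: MISS. Cache (LRU->MRU): [E V S I J Z X]
  16. access Z: HIT. Cache (LRU->MRU): [E V S I J X Z]
  17. access J: HIT. Cache (LRU->MRU): [E V S I X Z J]
  18. access Z: HIT. Cache (LRU->MRU): [E V S I X J Z]
  19. access E: HIT. Cache (LRU->MRU): [V S I X J Z E]
  20. access Z: HIT. Cache (LRU->MRU): [V S I X J E Z]
  21. access G: MISS, evict V. Cache (LRU->MRU): [S I X J E Z G]
  22. access S: HIT. Cache (LRU->MRU): [I X J E Z G S]
  23. access S: HIT. Cache (LRU->MRU): [I X J E Z G S]
  24. access E: HIT. Cache (LRU->MRU): [I X J Z G S E]
Total: 16 hits, 8 misses, 1 evictions

Answer: E G I J S X Z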